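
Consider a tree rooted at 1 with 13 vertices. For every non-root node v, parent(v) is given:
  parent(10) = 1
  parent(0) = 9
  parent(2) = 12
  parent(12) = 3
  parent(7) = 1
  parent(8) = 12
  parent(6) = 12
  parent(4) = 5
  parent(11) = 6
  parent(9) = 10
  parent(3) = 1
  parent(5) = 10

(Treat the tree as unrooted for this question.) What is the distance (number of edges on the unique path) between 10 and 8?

Walking from 10: 10–1–3–12–8. Length 4.

4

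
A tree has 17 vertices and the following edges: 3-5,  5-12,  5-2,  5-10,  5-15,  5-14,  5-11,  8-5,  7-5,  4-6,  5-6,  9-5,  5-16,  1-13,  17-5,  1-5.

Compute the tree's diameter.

4

BFS from 13 reaches 4 last, at distance 4; BFS from 4 confirms no node is farther.
Path: 13 – 1 – 5 – 6 – 4.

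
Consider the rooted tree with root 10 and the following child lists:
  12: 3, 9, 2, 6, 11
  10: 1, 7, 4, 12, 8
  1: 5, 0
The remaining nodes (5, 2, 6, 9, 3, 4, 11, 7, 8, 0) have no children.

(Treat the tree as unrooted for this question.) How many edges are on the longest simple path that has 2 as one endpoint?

4

The node farthest from 2 is 0 (5 also at distance 4), via 2–12–10–1–0 — 4 edges.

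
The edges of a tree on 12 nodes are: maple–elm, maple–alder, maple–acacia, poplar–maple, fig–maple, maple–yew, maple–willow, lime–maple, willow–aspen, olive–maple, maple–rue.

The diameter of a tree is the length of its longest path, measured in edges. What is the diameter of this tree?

Starting from aspen, a farthest node is yew at distance 3.
One longest path: aspen–willow–maple–yew.
So the diameter is 3.

3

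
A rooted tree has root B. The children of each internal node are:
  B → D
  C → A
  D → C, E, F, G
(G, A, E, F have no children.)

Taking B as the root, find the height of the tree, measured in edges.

3

A deepest node is A, reached by B – D – C – A.
That path has 3 edges, so the height is 3.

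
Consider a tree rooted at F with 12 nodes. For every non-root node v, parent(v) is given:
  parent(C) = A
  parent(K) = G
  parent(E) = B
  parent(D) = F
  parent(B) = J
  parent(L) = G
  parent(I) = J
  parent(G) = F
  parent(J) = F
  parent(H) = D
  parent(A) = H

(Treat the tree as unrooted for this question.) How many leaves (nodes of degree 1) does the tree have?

Exactly 5 nodes have a single neighbour: C, E, I, K, L.

5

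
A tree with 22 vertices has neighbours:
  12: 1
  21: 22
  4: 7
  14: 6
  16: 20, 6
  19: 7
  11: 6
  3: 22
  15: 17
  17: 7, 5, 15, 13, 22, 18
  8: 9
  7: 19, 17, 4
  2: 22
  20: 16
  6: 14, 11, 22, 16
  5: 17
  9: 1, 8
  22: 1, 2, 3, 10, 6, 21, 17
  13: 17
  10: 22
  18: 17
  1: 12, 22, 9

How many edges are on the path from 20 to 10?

4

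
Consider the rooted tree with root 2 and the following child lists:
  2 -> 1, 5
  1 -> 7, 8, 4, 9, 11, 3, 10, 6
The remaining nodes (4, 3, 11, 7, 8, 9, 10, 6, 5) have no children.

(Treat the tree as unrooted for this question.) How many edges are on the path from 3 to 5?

3

Walking from 3: 3 – 1 – 2 – 5. Length 3.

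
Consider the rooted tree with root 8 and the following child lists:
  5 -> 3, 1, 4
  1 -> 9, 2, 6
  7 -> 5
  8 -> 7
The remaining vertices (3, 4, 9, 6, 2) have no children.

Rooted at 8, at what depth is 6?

Climbing from 6 to the root: 6 – 1 – 5 – 7 – 8. That's 4 steps.

4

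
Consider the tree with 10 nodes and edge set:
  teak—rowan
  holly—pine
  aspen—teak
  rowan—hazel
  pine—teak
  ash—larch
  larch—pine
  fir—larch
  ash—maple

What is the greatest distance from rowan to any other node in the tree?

Distances from rowan peak at 5, attained at maple.
rowan – teak – pine – larch – ash – maple

5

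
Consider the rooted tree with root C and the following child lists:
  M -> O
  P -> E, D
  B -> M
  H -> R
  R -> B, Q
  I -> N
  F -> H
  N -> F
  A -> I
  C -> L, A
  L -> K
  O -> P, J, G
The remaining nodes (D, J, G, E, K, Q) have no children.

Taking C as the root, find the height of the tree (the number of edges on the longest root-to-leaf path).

A deepest node is E, reached by C – A – I – N – F – H – R – B – M – O – P – E.
That path has 11 edges, so the height is 11.

11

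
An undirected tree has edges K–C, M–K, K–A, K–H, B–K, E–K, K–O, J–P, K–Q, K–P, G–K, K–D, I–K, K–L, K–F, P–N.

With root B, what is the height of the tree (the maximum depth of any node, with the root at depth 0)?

3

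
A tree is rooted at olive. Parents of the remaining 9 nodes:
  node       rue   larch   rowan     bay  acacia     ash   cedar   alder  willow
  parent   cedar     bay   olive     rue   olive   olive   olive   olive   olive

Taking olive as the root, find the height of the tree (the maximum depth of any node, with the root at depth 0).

A deepest node is larch, reached by olive-cedar-rue-bay-larch.
That path has 4 edges, so the height is 4.

4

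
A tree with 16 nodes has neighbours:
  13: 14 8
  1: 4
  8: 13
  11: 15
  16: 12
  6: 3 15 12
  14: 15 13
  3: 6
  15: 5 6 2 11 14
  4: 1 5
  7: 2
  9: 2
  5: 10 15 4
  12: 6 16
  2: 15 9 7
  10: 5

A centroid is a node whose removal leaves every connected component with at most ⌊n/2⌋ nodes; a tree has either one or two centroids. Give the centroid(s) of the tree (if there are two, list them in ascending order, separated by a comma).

Delete 15: the remaining components have sizes 4, 4, 3, 3, 1. Max 4 ≤ 8, so 15 is a centroid.
Every other node leaves some component of size > 8, so the centroid is unique.

15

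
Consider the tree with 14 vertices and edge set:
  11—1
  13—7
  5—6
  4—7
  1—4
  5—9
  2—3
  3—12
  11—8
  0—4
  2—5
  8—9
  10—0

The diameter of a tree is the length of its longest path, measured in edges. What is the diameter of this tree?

A longest path is 12–3–2–5–9–8–11–1–4–7–13, with 10 edges.

10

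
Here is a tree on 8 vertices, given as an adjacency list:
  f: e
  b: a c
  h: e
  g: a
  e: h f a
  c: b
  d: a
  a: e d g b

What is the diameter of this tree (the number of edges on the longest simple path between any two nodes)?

4

BFS from c reaches f last, at distance 4; BFS from f confirms no node is farther.
Path: c – b – a – e – f.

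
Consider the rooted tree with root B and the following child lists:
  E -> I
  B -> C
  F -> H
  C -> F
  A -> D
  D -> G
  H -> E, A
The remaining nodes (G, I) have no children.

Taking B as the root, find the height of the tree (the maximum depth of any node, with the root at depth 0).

A deepest node is G, reached by B → C → F → H → A → D → G.
That path has 6 edges, so the height is 6.

6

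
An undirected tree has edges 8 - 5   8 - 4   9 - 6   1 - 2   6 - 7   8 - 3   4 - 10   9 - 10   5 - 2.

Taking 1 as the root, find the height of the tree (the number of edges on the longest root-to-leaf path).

8

7 sits deepest: 1–2–5–8–4–10–9–6–7 — 8 edges from the root.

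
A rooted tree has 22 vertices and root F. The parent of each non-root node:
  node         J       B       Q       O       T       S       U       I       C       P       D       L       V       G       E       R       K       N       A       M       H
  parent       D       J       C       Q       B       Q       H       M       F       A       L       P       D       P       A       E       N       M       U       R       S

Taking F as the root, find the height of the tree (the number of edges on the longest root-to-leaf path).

12

T sits deepest: F–C–Q–S–H–U–A–P–L–D–J–B–T — 12 edges from the root.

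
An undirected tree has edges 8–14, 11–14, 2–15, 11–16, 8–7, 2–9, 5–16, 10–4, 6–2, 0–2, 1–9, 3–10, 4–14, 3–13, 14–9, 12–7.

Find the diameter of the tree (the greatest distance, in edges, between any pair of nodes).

A longest path is 12–7–8–14–4–10–3–13, with 7 edges.

7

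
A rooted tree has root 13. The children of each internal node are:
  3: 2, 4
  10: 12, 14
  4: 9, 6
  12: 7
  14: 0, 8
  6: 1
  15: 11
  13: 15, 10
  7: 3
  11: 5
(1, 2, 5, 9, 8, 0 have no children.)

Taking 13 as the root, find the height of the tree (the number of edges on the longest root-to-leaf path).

The longest root-to-leaf path is 13-10-12-7-3-4-6-1 (7 edges).

7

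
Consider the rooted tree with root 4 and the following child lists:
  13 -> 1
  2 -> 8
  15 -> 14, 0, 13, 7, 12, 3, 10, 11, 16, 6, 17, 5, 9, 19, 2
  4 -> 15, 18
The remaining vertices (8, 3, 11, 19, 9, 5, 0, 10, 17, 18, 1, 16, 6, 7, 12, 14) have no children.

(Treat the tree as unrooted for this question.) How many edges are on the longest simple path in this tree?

BFS from 18 reaches 1 last, at distance 4; BFS from 1 confirms no node is farther.
Path: 18–4–15–13–1.

4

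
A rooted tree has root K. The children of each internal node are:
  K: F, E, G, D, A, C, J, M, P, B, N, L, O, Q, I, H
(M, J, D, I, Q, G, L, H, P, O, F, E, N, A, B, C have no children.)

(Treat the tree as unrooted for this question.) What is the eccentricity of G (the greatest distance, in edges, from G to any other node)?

2

The node farthest from G is H (M, L, C, N, E, J, I, B, O, A, F, P, D, Q also at distance 2), via G–K–H — 2 edges.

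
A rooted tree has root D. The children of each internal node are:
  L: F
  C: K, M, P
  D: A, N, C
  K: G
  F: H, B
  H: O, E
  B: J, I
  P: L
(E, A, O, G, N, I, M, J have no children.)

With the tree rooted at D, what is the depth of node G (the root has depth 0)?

D – C – K – G — 3 edges.

3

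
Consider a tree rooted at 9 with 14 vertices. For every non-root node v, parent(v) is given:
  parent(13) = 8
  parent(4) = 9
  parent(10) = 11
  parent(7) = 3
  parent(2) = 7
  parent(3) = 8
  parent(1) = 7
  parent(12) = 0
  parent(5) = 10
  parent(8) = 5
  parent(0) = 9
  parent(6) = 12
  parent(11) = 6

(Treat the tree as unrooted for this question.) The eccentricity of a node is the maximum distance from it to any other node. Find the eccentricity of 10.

Distances from 10 peak at 6, attained at 4.
10–11–6–12–0–9–4

6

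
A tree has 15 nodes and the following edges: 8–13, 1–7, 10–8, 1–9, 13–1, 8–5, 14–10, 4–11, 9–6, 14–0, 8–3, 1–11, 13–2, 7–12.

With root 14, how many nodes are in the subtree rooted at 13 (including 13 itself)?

9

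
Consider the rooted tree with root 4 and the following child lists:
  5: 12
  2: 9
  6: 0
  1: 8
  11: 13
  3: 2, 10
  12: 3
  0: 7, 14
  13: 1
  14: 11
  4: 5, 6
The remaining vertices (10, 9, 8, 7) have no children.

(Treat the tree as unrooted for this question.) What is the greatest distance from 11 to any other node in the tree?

9

Distances from 11 peak at 9, attained at 9.
11–14–0–6–4–5–12–3–2–9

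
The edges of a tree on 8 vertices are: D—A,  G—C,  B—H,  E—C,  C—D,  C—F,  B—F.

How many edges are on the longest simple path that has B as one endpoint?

4

Distances from B peak at 4, attained at A.
B–F–C–D–A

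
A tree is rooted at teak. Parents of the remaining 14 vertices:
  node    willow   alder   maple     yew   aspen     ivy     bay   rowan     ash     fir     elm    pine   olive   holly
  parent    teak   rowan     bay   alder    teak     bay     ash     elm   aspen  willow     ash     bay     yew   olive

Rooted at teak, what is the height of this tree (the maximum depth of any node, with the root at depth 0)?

The longest root-to-leaf path is teak-aspen-ash-elm-rowan-alder-yew-olive-holly (8 edges).

8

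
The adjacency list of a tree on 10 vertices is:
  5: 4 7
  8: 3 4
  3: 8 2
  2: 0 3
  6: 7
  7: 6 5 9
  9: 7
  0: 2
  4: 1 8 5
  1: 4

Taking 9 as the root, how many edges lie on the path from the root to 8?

4

Path from 9 to 8: 9–7–5–4–8, which has 4 edges.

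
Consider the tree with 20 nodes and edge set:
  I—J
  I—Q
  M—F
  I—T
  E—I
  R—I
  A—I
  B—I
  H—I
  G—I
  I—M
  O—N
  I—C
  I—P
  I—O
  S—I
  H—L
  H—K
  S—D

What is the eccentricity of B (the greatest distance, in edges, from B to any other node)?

Distances from B peak at 3, attained at L (F, K, D, N also at distance 3).
B–I–H–L

3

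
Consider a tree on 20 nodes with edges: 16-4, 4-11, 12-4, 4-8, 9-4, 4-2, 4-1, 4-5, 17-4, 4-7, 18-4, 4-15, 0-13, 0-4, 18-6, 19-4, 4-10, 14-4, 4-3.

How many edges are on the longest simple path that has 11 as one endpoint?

Distances from 11 peak at 3, attained at 13 (6 also at distance 3).
11-4-0-13

3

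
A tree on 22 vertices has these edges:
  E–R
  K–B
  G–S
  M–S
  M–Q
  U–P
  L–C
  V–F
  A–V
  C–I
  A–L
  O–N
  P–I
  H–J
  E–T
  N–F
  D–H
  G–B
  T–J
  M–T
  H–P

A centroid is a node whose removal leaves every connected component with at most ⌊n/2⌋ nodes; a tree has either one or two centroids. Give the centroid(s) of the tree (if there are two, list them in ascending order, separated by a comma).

Removing H splits the tree into components of sizes 10, 10, 1; the largest is 10 ≤ ⌊22/2⌋ = 11.
No neighbour of H does as well, so H is the unique centroid.

H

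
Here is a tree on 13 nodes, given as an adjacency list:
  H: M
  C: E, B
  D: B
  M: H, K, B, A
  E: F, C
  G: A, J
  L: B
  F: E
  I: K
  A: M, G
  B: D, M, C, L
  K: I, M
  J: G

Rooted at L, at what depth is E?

L – B – C – E — 3 edges.

3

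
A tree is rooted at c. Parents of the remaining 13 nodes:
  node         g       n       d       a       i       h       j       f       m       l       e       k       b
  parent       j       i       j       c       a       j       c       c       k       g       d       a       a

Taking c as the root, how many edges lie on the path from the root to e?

3

c–j–d–e — 3 edges.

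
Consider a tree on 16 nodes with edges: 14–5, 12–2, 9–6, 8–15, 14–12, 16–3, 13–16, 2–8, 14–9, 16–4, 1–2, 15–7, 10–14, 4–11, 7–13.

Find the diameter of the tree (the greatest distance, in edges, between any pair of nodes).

11

Starting from 11, a farthest node is 6 at distance 11.
One longest path: 11 - 4 - 16 - 13 - 7 - 15 - 8 - 2 - 12 - 14 - 9 - 6.
So the diameter is 11.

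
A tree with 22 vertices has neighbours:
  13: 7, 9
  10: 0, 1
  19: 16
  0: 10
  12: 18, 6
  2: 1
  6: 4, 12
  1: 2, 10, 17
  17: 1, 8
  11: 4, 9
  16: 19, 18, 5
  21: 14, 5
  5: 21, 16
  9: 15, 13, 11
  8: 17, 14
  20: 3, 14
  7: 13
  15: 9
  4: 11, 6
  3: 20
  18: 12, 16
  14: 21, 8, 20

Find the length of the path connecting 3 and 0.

3–20–14–8–17–1–10–0: 7 edges.

7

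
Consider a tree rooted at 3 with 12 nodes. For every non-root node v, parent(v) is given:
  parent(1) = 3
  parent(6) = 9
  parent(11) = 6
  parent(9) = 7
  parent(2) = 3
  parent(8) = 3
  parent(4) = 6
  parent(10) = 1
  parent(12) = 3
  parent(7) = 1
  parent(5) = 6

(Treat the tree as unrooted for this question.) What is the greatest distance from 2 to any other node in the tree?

A farthest node from 2 is 5 (4, 11 also at distance 6).
The path 2 – 3 – 1 – 7 – 9 – 6 – 5 has 6 edges.

6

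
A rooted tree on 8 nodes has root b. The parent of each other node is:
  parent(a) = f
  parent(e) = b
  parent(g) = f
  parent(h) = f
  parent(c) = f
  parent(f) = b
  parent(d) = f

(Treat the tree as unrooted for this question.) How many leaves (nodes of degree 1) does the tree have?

6

Exactly 6 nodes have a single neighbour: a, c, d, e, g, h.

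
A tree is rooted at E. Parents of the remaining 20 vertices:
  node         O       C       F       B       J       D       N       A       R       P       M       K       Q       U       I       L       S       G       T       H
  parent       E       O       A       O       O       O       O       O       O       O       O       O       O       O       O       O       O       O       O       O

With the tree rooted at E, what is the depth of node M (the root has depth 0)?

2

Climbing from M to the root: M–O–E. That's 2 steps.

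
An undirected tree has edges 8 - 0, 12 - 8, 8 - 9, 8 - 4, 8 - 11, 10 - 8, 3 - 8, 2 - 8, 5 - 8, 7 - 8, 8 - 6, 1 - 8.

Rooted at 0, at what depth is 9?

2

0–8–9 — 2 edges.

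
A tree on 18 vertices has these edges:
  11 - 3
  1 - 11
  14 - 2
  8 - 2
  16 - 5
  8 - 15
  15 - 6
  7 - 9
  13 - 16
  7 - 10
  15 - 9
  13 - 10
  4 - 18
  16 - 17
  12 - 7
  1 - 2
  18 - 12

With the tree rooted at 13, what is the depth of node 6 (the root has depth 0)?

5

13–10–7–9–15–6 — 5 edges.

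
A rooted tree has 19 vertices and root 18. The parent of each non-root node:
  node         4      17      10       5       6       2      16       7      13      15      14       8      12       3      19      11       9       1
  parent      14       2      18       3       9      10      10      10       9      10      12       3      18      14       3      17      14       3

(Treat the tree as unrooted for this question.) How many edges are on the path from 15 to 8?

6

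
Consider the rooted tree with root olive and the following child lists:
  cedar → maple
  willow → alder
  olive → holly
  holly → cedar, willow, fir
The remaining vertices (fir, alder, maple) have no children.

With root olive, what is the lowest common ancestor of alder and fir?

alder's ancestor chain is alder, willow, holly, olive and fir's is fir, holly, olive; they first meet at holly.

holly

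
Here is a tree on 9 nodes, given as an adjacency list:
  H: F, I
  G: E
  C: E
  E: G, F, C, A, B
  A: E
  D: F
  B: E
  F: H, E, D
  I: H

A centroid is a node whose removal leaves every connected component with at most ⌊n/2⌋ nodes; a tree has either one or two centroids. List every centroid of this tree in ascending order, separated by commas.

E

If E is removed the pieces have sizes 4, 1, 1, 1, 1, all ≤ ⌊9/2⌋ = 4.
No neighbour of E does as well, so E is the unique centroid.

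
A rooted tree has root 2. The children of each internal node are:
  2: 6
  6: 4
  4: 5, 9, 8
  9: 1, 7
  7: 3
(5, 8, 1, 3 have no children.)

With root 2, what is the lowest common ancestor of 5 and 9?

4

Ancestors of 5 (toward the root): 5, 4, 6, 2.
Ancestors of 9: 9, 4, 6, 2.
The deepest node appearing in both lists is 4.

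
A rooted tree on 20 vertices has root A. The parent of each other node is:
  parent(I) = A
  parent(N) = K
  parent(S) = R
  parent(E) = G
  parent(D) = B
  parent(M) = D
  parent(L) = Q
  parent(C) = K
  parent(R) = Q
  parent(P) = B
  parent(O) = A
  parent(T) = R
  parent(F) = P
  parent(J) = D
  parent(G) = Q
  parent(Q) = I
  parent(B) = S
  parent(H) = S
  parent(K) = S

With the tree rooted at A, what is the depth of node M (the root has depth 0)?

7

A → I → Q → R → S → B → D → M — 7 edges.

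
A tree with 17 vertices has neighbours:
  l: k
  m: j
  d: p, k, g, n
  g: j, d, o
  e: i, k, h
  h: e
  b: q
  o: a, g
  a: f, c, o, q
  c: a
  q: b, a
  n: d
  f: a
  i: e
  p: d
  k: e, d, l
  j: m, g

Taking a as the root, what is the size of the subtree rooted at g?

Descendants of g (including itself): g, d, j, k, n, p, m, l, e, i, h. That's 11.

11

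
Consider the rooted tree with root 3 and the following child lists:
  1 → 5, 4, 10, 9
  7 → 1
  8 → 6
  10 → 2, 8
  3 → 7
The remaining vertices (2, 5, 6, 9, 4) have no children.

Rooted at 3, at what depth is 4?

3

Path from 3 to 4: 3 – 7 – 1 – 4, which has 3 edges.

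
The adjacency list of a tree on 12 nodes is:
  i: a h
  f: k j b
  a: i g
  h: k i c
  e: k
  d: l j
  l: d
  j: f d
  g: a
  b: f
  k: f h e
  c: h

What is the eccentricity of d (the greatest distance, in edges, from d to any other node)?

7

Distances from d peak at 7, attained at g.
d-j-f-k-h-i-a-g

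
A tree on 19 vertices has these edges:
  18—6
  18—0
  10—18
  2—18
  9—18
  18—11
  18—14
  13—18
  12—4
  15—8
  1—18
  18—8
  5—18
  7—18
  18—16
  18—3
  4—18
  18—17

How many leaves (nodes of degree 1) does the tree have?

Degree-1 nodes: 0, 1, 2, 3, 5, 6, 7, 9, 10, 11, 12, 13, 14, 15, 16, 17 — 16 of them.

16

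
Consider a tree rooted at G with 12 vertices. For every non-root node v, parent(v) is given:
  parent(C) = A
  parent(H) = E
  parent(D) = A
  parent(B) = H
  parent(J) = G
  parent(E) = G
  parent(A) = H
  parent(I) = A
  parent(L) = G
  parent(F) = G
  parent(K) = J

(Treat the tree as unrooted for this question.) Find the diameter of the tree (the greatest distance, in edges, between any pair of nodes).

Starting from K, a farthest node is D at distance 6.
One longest path: K–J–G–E–H–A–D.
So the diameter is 6.

6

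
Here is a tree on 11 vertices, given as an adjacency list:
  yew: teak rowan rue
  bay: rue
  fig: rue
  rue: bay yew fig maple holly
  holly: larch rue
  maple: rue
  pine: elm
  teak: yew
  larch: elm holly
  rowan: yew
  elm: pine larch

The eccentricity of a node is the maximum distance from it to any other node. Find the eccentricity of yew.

5

A farthest node from yew is pine.
The path yew-rue-holly-larch-elm-pine has 5 edges.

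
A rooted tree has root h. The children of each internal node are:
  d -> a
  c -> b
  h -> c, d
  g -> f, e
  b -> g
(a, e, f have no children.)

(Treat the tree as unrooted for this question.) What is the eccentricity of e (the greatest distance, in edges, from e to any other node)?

Distances from e peak at 6, attained at a.
e – g – b – c – h – d – a

6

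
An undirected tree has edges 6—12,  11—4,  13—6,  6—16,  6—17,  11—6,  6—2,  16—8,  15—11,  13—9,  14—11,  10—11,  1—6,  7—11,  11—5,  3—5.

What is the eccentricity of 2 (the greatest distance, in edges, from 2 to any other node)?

Distances from 2 peak at 4, attained at 3.
2 – 6 – 11 – 5 – 3

4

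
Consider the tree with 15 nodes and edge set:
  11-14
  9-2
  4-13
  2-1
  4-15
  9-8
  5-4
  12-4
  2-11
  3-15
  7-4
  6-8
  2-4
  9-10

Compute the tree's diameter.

6

BFS from 6 reaches 3 last, at distance 6; BFS from 3 confirms no node is farther.
Path: 6 – 8 – 9 – 2 – 4 – 15 – 3.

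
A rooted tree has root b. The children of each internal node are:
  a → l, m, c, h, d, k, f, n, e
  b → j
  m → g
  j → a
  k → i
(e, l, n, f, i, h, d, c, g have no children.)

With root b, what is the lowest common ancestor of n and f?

Path n→root: n a j b; path f→root: f a j b.
First common node: a.

a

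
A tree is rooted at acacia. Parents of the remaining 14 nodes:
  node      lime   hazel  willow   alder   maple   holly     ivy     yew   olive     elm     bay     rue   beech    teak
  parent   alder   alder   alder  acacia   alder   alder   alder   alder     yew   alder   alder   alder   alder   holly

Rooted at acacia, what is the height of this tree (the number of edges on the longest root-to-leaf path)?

3

teak sits deepest: acacia–alder–holly–teak — 3 edges from the root.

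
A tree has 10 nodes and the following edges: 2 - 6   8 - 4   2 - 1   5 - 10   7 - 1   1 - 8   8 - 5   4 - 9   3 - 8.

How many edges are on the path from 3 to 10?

Walking from 3: 3–8–5–10. Length 3.

3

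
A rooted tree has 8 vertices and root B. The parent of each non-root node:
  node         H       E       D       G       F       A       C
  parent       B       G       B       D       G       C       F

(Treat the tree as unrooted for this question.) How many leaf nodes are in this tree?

3

Exactly 3 nodes have a single neighbour: A, E, H.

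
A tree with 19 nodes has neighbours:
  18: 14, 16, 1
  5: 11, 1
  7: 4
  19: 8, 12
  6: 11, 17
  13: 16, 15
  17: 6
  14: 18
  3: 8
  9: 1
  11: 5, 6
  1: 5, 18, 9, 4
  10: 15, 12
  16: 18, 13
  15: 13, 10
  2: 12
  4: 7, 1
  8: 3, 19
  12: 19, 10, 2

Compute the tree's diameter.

13

Starting from 3, a farthest node is 17 at distance 13.
One longest path: 3-8-19-12-10-15-13-16-18-1-5-11-6-17.
So the diameter is 13.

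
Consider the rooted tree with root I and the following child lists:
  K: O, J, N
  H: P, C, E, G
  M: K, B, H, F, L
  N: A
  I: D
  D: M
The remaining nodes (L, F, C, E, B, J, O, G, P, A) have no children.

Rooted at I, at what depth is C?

4

I → D → M → H → C — 4 edges.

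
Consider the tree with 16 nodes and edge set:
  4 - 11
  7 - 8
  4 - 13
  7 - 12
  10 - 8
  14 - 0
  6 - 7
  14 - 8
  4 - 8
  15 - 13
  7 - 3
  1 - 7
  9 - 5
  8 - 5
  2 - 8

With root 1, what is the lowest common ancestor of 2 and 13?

Path 2→root: 2 8 7 1; path 13→root: 13 4 8 7 1.
First common node: 8.

8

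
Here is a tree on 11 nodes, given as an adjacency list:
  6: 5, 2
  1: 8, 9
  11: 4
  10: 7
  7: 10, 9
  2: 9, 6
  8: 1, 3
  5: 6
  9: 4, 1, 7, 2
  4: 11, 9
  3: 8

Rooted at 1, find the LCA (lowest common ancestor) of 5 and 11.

Ancestors of 5 (toward the root): 5, 6, 2, 9, 1.
Ancestors of 11: 11, 4, 9, 1.
The deepest node appearing in both lists is 9.

9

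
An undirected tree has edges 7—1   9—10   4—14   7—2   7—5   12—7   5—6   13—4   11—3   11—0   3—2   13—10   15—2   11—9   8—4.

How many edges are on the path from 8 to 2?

8–4–13–10–9–11–3–2: 7 edges.

7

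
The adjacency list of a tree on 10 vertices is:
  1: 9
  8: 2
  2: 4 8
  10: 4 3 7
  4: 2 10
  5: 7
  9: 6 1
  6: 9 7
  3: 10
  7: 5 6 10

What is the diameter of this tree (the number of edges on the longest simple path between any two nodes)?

A longest path is 8–2–4–10–7–6–9–1, with 7 edges.

7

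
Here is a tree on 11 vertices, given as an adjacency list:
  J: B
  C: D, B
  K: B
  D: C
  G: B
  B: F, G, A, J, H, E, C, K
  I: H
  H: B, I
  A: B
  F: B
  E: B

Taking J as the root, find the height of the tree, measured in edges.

3

A deepest node is D, reached by J-B-C-D.
That path has 3 edges, so the height is 3.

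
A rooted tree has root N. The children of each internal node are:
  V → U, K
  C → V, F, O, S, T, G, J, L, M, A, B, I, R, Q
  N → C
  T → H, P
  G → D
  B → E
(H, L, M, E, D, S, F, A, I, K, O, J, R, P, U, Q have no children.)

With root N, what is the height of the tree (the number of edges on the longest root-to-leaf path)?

3

H sits deepest: N-C-T-H — 3 edges from the root.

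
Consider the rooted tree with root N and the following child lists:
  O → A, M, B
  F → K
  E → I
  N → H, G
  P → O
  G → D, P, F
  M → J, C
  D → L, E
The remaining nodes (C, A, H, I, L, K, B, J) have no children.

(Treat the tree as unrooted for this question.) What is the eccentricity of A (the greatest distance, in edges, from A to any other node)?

6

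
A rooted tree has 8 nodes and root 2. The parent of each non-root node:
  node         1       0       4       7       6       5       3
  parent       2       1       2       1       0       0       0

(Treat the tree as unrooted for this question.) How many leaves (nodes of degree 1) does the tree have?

5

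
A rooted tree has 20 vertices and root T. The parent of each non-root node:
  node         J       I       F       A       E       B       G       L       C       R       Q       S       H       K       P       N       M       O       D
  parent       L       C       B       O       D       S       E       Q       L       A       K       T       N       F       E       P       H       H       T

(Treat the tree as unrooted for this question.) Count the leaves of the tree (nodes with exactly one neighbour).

5

The leaves are G, I, J, M, R.
That is 5 leaves.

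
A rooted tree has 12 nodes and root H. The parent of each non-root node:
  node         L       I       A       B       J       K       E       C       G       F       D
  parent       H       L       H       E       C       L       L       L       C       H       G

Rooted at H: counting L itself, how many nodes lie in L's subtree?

The subtree rooted at L contains: L, C, E, I, K, G, J, B, D — 9 nodes.

9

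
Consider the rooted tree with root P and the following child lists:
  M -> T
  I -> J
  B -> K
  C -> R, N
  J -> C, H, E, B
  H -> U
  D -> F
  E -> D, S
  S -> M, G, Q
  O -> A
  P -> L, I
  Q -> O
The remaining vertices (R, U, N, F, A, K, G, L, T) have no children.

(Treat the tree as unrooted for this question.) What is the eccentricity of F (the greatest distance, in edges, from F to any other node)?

6

A farthest node from F is L (A also at distance 6).
The path F – D – E – J – I – P – L has 6 edges.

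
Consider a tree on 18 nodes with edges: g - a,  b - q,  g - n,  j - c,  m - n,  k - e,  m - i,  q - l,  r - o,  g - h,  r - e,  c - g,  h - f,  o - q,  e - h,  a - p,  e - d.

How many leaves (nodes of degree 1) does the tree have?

8

Degree-1 nodes: b, d, f, i, j, k, l, p — 8 of them.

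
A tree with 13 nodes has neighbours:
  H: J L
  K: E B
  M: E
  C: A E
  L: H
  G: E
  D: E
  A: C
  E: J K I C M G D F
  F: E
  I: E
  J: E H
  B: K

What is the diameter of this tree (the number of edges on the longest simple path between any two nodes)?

A longest path is L–H–J–E–K–B, with 5 edges.

5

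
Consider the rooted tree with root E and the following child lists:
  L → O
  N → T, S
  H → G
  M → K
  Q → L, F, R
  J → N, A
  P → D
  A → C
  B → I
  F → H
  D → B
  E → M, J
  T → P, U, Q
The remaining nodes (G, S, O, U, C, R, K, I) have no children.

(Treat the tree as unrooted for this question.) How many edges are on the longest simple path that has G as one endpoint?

9

A farthest node from G is K.
The path G – H – F – Q – T – N – J – E – M – K has 9 edges.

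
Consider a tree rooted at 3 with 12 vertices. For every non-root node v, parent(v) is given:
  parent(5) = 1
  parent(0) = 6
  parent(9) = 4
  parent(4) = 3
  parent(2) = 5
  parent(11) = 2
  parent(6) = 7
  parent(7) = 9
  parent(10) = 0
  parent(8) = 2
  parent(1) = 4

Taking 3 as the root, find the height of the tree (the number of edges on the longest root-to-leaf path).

A deepest node is 10, reached by 3 – 4 – 9 – 7 – 6 – 0 – 10.
That path has 6 edges, so the height is 6.

6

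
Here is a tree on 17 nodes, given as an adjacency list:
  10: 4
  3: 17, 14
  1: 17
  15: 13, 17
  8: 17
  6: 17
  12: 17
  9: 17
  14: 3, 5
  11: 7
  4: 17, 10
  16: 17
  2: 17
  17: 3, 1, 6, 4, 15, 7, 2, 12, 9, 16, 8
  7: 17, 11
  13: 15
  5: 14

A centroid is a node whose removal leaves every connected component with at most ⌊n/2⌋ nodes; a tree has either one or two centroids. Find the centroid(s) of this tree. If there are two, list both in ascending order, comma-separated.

17

If 17 is removed the pieces have sizes 3, 2, 2, 2, 1, 1, 1, 1, 1, 1, 1, all ≤ ⌊17/2⌋ = 8.
No neighbour of 17 does as well, so 17 is the unique centroid.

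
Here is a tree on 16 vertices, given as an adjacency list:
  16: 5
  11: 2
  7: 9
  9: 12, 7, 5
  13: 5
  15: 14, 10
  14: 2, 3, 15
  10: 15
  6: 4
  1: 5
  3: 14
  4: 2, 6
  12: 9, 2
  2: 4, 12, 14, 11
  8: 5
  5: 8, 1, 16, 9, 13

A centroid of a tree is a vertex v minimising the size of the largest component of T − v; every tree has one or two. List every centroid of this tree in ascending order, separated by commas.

2, 12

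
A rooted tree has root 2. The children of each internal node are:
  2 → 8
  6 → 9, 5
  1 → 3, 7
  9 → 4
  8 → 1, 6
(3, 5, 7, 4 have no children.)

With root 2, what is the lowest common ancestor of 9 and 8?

Path 9→root: 9 6 8 2; path 8→root: 8 2.
First common node: 8.

8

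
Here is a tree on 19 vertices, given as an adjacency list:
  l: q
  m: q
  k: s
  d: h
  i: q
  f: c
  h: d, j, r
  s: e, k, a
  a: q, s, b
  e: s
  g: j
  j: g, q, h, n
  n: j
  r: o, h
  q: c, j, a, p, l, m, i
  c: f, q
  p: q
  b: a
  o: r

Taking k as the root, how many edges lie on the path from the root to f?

5

Path from k to f: k → s → a → q → c → f, which has 5 edges.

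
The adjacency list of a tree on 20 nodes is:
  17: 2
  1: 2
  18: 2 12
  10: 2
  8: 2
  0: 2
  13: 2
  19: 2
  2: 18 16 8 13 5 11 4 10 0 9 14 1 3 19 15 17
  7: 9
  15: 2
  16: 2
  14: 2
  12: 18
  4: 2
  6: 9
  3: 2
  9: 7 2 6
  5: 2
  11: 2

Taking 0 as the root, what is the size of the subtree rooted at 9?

3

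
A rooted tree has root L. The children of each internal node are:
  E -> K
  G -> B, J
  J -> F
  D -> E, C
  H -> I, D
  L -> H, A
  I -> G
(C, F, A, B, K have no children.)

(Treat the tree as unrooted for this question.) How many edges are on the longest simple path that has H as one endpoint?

4

A farthest node from H is F.
The path H – I – G – J – F has 4 edges.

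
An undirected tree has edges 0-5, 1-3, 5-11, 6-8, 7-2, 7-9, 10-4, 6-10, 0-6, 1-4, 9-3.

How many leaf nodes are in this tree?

3

The leaves are 2, 8, 11.
That is 3 leaves.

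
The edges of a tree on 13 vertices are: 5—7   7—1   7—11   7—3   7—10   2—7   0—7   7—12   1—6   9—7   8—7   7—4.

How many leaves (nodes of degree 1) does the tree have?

11

The leaves are 0, 2, 3, 4, 5, 6, 8, 9, 10, 11, 12.
That is 11 leaves.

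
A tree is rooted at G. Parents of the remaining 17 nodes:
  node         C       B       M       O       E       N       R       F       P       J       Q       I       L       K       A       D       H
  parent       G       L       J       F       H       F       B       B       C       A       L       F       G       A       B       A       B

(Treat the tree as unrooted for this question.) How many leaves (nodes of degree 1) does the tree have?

10

Degree-1 nodes: D, E, I, K, M, N, O, P, Q, R — 10 of them.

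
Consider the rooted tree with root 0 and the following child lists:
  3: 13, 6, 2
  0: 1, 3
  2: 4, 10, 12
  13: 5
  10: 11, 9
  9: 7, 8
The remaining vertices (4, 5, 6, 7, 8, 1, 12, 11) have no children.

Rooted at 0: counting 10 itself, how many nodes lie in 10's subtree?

5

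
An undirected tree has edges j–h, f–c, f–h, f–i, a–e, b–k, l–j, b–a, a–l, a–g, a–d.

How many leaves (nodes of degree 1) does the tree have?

Degree-1 nodes: c, d, e, g, i, k — 6 of them.

6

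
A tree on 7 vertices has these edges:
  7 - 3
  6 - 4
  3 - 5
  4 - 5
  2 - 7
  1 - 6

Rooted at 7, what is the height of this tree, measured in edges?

5

The longest root-to-leaf path is 7 – 3 – 5 – 4 – 6 – 1 (5 edges).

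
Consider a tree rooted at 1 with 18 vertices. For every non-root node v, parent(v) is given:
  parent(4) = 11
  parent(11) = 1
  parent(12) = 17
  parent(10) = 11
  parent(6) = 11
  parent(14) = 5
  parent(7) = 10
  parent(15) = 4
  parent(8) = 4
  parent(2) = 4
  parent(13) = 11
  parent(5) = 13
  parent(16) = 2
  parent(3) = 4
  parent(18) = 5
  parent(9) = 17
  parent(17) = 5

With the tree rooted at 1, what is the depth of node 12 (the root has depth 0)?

5

Climbing from 12 to the root: 12 – 17 – 5 – 13 – 11 – 1. That's 5 steps.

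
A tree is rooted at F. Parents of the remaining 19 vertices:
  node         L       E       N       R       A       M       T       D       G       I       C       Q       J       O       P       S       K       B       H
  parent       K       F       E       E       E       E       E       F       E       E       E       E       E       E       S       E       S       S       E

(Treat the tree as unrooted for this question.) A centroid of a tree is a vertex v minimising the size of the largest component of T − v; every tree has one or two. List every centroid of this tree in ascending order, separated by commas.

If E is removed the pieces have sizes 5, 2, 1, 1, 1, 1, 1, 1, 1, 1, 1, 1, 1, 1, all ≤ ⌊20/2⌋ = 10.
Every other node leaves some component of size > 10, so the centroid is unique.

E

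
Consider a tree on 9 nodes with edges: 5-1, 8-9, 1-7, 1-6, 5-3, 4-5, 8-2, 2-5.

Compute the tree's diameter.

A longest path is 9–8–2–5–1–6, with 5 edges.

5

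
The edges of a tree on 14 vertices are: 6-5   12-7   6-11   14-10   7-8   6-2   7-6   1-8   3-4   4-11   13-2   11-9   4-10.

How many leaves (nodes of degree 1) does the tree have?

The leaves are 1, 3, 5, 9, 12, 13, 14.
That is 7 leaves.

7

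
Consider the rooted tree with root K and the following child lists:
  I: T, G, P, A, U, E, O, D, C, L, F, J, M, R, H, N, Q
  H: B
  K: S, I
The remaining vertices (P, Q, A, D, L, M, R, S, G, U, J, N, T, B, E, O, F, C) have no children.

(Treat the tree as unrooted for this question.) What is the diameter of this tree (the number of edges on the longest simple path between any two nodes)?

Starting from B, a farthest node is S at distance 4.
One longest path: B-H-I-K-S.
So the diameter is 4.

4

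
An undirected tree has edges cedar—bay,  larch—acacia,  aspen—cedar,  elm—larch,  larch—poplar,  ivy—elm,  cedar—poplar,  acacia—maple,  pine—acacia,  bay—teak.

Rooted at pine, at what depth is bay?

5

Climbing from bay to the root: bay–cedar–poplar–larch–acacia–pine. That's 5 steps.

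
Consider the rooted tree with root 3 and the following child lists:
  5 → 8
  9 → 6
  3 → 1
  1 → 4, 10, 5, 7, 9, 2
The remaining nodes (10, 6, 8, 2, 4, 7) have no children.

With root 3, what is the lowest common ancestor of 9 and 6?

Path 9→root: 9 1 3; path 6→root: 6 9 1 3.
First common node: 9.

9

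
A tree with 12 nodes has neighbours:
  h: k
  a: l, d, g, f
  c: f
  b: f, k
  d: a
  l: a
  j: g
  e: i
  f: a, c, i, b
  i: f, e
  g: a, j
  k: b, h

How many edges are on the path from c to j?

Walking from c: c - f - a - g - j. Length 4.

4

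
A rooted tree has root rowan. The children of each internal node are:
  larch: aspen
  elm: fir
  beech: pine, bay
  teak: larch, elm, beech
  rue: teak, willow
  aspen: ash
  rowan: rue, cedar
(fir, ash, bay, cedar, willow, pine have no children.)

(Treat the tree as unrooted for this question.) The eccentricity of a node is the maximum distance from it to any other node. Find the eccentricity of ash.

A farthest node from ash is cedar.
The path ash–aspen–larch–teak–rue–rowan–cedar has 6 edges.

6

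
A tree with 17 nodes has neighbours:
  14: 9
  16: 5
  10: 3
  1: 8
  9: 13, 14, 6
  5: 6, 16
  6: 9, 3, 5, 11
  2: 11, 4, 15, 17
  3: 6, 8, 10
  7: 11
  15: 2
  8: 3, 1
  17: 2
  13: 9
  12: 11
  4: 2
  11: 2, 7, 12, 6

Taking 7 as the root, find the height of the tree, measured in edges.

5

1 sits deepest: 7 – 11 – 6 – 3 – 8 – 1 — 5 edges from the root.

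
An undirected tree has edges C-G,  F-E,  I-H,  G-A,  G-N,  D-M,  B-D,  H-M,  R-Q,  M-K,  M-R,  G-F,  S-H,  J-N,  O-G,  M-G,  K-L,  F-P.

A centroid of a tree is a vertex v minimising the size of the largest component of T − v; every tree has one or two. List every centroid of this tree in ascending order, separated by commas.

Delete M: the remaining components have sizes 9, 3, 2, 2, 2. Max 9 ≤ 9, so M is a centroid.
Every other node leaves some component of size > 9, so the centroid is unique.

M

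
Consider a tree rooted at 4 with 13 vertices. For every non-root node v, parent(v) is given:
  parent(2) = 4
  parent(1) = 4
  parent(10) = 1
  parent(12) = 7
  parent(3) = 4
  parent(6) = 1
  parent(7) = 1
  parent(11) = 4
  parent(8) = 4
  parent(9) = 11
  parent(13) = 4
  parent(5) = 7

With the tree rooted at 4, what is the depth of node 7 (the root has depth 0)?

Climbing from 7 to the root: 7 → 1 → 4. That's 2 steps.

2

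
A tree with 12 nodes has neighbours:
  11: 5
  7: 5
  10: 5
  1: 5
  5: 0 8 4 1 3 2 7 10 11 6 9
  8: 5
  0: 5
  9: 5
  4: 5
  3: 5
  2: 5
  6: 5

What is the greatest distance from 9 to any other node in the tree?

2

A farthest node from 9 is 10 (1, 6, 4, 8, 2, 7, 3, 11, 0 also at distance 2).
The path 9–5–10 has 2 edges.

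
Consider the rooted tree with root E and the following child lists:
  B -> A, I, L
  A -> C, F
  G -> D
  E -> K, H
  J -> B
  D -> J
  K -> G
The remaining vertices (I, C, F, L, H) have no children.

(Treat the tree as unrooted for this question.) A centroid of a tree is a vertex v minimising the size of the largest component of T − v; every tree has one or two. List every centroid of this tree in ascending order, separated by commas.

Removing B splits the tree into components of sizes 6, 3, 1, 1; the largest is 6 ≤ ⌊12/2⌋ = 6.
J is adjacent to B and is also a centroid (the largest component after removing it is likewise 6).

B, J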